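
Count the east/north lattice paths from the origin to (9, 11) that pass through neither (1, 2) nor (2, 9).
Number of paths = 93914

Inclusion–exclusion. Total paths: C(20, 9) = 167960. Through P₁: C(3, 1)·C(17, 8) = 72930. Through P₂: C(11, 2)·C(9, 7) = 1980. Since P₁ is strictly southwest of P₂, a monotone path through both must visit P₁ then P₂; paths through both = C(3, 1)·C(8, 1)·C(9, 7) = 864. Avoid both = 167960 − 72930 − 1980 + 864 = 93914.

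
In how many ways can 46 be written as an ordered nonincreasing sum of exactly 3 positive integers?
p(46, 3 parts) = 176

Partitions of n into exactly k parts are in bijection with partitions of n − k into at most k parts (subtract 1 from each part). So p(46, exactly 3) = p(43, parts ≤ 3). Computing via the recurrence p(m, j) = p(m, j−1) + p(m−j, j) gives 176.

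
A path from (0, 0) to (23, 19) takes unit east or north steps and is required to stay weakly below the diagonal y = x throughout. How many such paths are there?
Number of paths = 93078189750

By the reflection principle (André's argument), the number of monotone paths to (23, 19) with n ≤ m that never go above y = x is C(42, 23) − C(42, 24) = 446775310800 − 353697121050 = 93078189750.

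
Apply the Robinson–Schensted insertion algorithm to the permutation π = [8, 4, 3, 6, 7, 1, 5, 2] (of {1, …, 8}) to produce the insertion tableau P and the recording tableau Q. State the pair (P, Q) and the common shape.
P = [1, 2, 7] / [3, 5] / [4, 6] / [8];  Q = [1, 4, 5] / [2, 7] / [3, 8] / [6];  common shape = (3, 2, 2, 1)

Row-insert the values π_1, π_2, … into P one at a time, bumping the leftmost entry strictly greater than the inserted value down to the next row. The recording tableau Q records, in position (i, j), the step at which that cell was added to P.
  Insert 8 (step 1): P = [8];  Q = [1]
  Insert 4 (step 2): P = [4] / [8];  Q = [1] / [2]
  Insert 3 (step 3): P = [3] / [4] / [8];  Q = [1] / [2] / [3]
  Insert 6 (step 4): P = [3, 6] / [4] / [8];  Q = [1, 4] / [2] / [3]
  Insert 7 (step 5): P = [3, 6, 7] / [4] / [8];  Q = [1, 4, 5] / [2] / [3]
  Insert 1 (step 6): P = [1, 6, 7] / [3] / [4] / [8];  Q = [1, 4, 5] / [2] / [3] / [6]
  Insert 5 (step 7): P = [1, 5, 7] / [3, 6] / [4] / [8];  Q = [1, 4, 5] / [2, 7] / [3] / [6]
  Insert 2 (step 8): P = [1, 2, 7] / [3, 5] / [4, 6] / [8];  Q = [1, 4, 5] / [2, 7] / [3, 8] / [6]
Final shape: (3, 2, 2, 1).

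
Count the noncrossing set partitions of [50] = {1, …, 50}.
C_50 = 1978261657756160653623774456

These noncrossing partitions are counted by the Catalan number C_n = (1/(n + 1)) · C(2n, n). For n = 50: C_50 = (1/51) · C(100, 50) = 100891344545564193334812497256/51 = 1978261657756160653623774456.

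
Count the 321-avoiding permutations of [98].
C_98 = 57743358069601357782187700608042856334020731624756611000

These 321-avoiding permutations are counted by the Catalan number C_n = (1/(n + 1)) · C(2n, n). For n = 98: C_98 = (1/99) · C(196, 98) = 5716592448890534420436582360196242777068052430850904489000/99 = 57743358069601357782187700608042856334020731624756611000.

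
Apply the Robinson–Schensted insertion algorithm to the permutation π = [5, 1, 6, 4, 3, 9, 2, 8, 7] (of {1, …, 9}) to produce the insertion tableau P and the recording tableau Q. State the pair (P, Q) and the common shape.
P = [1, 2, 7] / [3, 6, 8] / [4, 9] / [5];  Q = [1, 3, 6] / [2, 4, 8] / [5, 9] / [7];  common shape = (3, 3, 2, 1)

Row-insert the values π_1, π_2, … into P one at a time, bumping the leftmost entry strictly greater than the inserted value down to the next row. The recording tableau Q records, in position (i, j), the step at which that cell was added to P.
  Insert 5 (step 1): P = [5];  Q = [1]
  Insert 1 (step 2): P = [1] / [5];  Q = [1] / [2]
  Insert 6 (step 3): P = [1, 6] / [5];  Q = [1, 3] / [2]
  Insert 4 (step 4): P = [1, 4] / [5, 6];  Q = [1, 3] / [2, 4]
  Insert 3 (step 5): P = [1, 3] / [4, 6] / [5];  Q = [1, 3] / [2, 4] / [5]
  Insert 9 (step 6): P = [1, 3, 9] / [4, 6] / [5];  Q = [1, 3, 6] / [2, 4] / [5]
  Insert 2 (step 7): P = [1, 2, 9] / [3, 6] / [4] / [5];  Q = [1, 3, 6] / [2, 4] / [5] / [7]
  Insert 8 (step 8): P = [1, 2, 8] / [3, 6, 9] / [4] / [5];  Q = [1, 3, 6] / [2, 4, 8] / [5] / [7]
  Insert 7 (step 9): P = [1, 2, 7] / [3, 6, 8] / [4, 9] / [5];  Q = [1, 3, 6] / [2, 4, 8] / [5, 9] / [7]
Final shape: (3, 3, 2, 1).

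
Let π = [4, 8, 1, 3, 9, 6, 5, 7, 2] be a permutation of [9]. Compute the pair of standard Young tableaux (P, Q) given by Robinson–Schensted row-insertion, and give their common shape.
P = [1, 2, 5, 7] / [3, 6, 9] / [4] / [8];  Q = [1, 2, 5, 8] / [3, 4, 6] / [7] / [9];  common shape = (4, 3, 1, 1)

Row-insert the values π_1, π_2, … into P one at a time, bumping the leftmost entry strictly greater than the inserted value down to the next row. The recording tableau Q records, in position (i, j), the step at which that cell was added to P.
  Insert 4 (step 1): P = [4];  Q = [1]
  Insert 8 (step 2): P = [4, 8];  Q = [1, 2]
  Insert 1 (step 3): P = [1, 8] / [4];  Q = [1, 2] / [3]
  Insert 3 (step 4): P = [1, 3] / [4, 8];  Q = [1, 2] / [3, 4]
  Insert 9 (step 5): P = [1, 3, 9] / [4, 8];  Q = [1, 2, 5] / [3, 4]
  Insert 6 (step 6): P = [1, 3, 6] / [4, 8, 9];  Q = [1, 2, 5] / [3, 4, 6]
  Insert 5 (step 7): P = [1, 3, 5] / [4, 6, 9] / [8];  Q = [1, 2, 5] / [3, 4, 6] / [7]
  Insert 7 (step 8): P = [1, 3, 5, 7] / [4, 6, 9] / [8];  Q = [1, 2, 5, 8] / [3, 4, 6] / [7]
  Insert 2 (step 9): P = [1, 2, 5, 7] / [3, 6, 9] / [4] / [8];  Q = [1, 2, 5, 8] / [3, 4, 6] / [7] / [9]
Final shape: (4, 3, 1, 1).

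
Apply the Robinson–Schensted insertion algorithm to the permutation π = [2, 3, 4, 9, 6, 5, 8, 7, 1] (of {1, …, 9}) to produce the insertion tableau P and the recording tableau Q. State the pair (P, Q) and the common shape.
P = [1, 3, 4, 5, 7] / [2, 8] / [6] / [9];  Q = [1, 2, 3, 4, 7] / [5, 8] / [6] / [9];  common shape = (5, 2, 1, 1)

Row-insert the values π_1, π_2, … into P one at a time, bumping the leftmost entry strictly greater than the inserted value down to the next row. The recording tableau Q records, in position (i, j), the step at which that cell was added to P.
  Insert 2 (step 1): P = [2];  Q = [1]
  Insert 3 (step 2): P = [2, 3];  Q = [1, 2]
  Insert 4 (step 3): P = [2, 3, 4];  Q = [1, 2, 3]
  Insert 9 (step 4): P = [2, 3, 4, 9];  Q = [1, 2, 3, 4]
  Insert 6 (step 5): P = [2, 3, 4, 6] / [9];  Q = [1, 2, 3, 4] / [5]
  Insert 5 (step 6): P = [2, 3, 4, 5] / [6] / [9];  Q = [1, 2, 3, 4] / [5] / [6]
  Insert 8 (step 7): P = [2, 3, 4, 5, 8] / [6] / [9];  Q = [1, 2, 3, 4, 7] / [5] / [6]
  Insert 7 (step 8): P = [2, 3, 4, 5, 7] / [6, 8] / [9];  Q = [1, 2, 3, 4, 7] / [5, 8] / [6]
  Insert 1 (step 9): P = [1, 3, 4, 5, 7] / [2, 8] / [6] / [9];  Q = [1, 2, 3, 4, 7] / [5, 8] / [6] / [9]
Final shape: (5, 2, 1, 1).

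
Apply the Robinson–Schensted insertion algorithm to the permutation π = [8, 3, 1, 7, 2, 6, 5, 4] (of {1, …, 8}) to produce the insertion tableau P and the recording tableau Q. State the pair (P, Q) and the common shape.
P = [1, 2, 4] / [3, 5] / [6] / [7] / [8];  Q = [1, 4, 6] / [2, 5] / [3] / [7] / [8];  common shape = (3, 2, 1, 1, 1)

Row-insert the values π_1, π_2, … into P one at a time, bumping the leftmost entry strictly greater than the inserted value down to the next row. The recording tableau Q records, in position (i, j), the step at which that cell was added to P.
  Insert 8 (step 1): P = [8];  Q = [1]
  Insert 3 (step 2): P = [3] / [8];  Q = [1] / [2]
  Insert 1 (step 3): P = [1] / [3] / [8];  Q = [1] / [2] / [3]
  Insert 7 (step 4): P = [1, 7] / [3] / [8];  Q = [1, 4] / [2] / [3]
  Insert 2 (step 5): P = [1, 2] / [3, 7] / [8];  Q = [1, 4] / [2, 5] / [3]
  Insert 6 (step 6): P = [1, 2, 6] / [3, 7] / [8];  Q = [1, 4, 6] / [2, 5] / [3]
  Insert 5 (step 7): P = [1, 2, 5] / [3, 6] / [7] / [8];  Q = [1, 4, 6] / [2, 5] / [3] / [7]
  Insert 4 (step 8): P = [1, 2, 4] / [3, 5] / [6] / [7] / [8];  Q = [1, 4, 6] / [2, 5] / [3] / [7] / [8]
Final shape: (3, 2, 1, 1, 1).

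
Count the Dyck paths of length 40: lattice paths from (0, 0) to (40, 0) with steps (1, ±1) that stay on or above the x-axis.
C_20 = 6564120420

These Dyck paths are counted by the Catalan number C_n = (1/(n + 1)) · C(2n, n). For n = 20: C_20 = (1/21) · C(40, 20) = 137846528820/21 = 6564120420.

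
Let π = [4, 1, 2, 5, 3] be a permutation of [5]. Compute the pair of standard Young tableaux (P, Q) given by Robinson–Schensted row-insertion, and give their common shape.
P = [1, 2, 3] / [4, 5];  Q = [1, 3, 4] / [2, 5];  common shape = (3, 2)

Row-insert the values π_1, π_2, … into P one at a time, bumping the leftmost entry strictly greater than the inserted value down to the next row. The recording tableau Q records, in position (i, j), the step at which that cell was added to P.
  Insert 4 (step 1): P = [4];  Q = [1]
  Insert 1 (step 2): P = [1] / [4];  Q = [1] / [2]
  Insert 2 (step 3): P = [1, 2] / [4];  Q = [1, 3] / [2]
  Insert 5 (step 4): P = [1, 2, 5] / [4];  Q = [1, 3, 4] / [2]
  Insert 3 (step 5): P = [1, 2, 3] / [4, 5];  Q = [1, 3, 4] / [2, 5]
Final shape: (3, 2).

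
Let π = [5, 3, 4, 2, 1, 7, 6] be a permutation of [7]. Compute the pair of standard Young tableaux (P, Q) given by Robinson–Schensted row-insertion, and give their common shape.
P = [1, 4, 6] / [2, 7] / [3] / [5];  Q = [1, 3, 6] / [2, 7] / [4] / [5];  common shape = (3, 2, 1, 1)

Row-insert the values π_1, π_2, … into P one at a time, bumping the leftmost entry strictly greater than the inserted value down to the next row. The recording tableau Q records, in position (i, j), the step at which that cell was added to P.
  Insert 5 (step 1): P = [5];  Q = [1]
  Insert 3 (step 2): P = [3] / [5];  Q = [1] / [2]
  Insert 4 (step 3): P = [3, 4] / [5];  Q = [1, 3] / [2]
  Insert 2 (step 4): P = [2, 4] / [3] / [5];  Q = [1, 3] / [2] / [4]
  Insert 1 (step 5): P = [1, 4] / [2] / [3] / [5];  Q = [1, 3] / [2] / [4] / [5]
  Insert 7 (step 6): P = [1, 4, 7] / [2] / [3] / [5];  Q = [1, 3, 6] / [2] / [4] / [5]
  Insert 6 (step 7): P = [1, 4, 6] / [2, 7] / [3] / [5];  Q = [1, 3, 6] / [2, 7] / [4] / [5]
Final shape: (3, 2, 1, 1).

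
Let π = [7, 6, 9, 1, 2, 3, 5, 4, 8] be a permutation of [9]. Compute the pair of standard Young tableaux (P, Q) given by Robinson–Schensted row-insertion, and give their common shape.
P = [1, 2, 3, 4, 8] / [5, 9] / [6] / [7];  Q = [1, 3, 6, 7, 9] / [2, 5] / [4] / [8];  common shape = (5, 2, 1, 1)

Row-insert the values π_1, π_2, … into P one at a time, bumping the leftmost entry strictly greater than the inserted value down to the next row. The recording tableau Q records, in position (i, j), the step at which that cell was added to P.
  Insert 7 (step 1): P = [7];  Q = [1]
  Insert 6 (step 2): P = [6] / [7];  Q = [1] / [2]
  Insert 9 (step 3): P = [6, 9] / [7];  Q = [1, 3] / [2]
  Insert 1 (step 4): P = [1, 9] / [6] / [7];  Q = [1, 3] / [2] / [4]
  Insert 2 (step 5): P = [1, 2] / [6, 9] / [7];  Q = [1, 3] / [2, 5] / [4]
  Insert 3 (step 6): P = [1, 2, 3] / [6, 9] / [7];  Q = [1, 3, 6] / [2, 5] / [4]
  Insert 5 (step 7): P = [1, 2, 3, 5] / [6, 9] / [7];  Q = [1, 3, 6, 7] / [2, 5] / [4]
  Insert 4 (step 8): P = [1, 2, 3, 4] / [5, 9] / [6] / [7];  Q = [1, 3, 6, 7] / [2, 5] / [4] / [8]
  Insert 8 (step 9): P = [1, 2, 3, 4, 8] / [5, 9] / [6] / [7];  Q = [1, 3, 6, 7, 9] / [2, 5] / [4] / [8]
Final shape: (5, 2, 1, 1).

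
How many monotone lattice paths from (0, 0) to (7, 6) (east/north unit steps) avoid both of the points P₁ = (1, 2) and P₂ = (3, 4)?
Number of paths = 831

Inclusion–exclusion. Total paths: C(13, 7) = 1716. Through P₁: C(3, 1)·C(10, 6) = 630. Through P₂: C(7, 3)·C(6, 4) = 525. Since P₁ is strictly southwest of P₂, a monotone path through both must visit P₁ then P₂; paths through both = C(3, 1)·C(4, 2)·C(6, 4) = 270. Avoid both = 1716 − 630 − 525 + 270 = 831.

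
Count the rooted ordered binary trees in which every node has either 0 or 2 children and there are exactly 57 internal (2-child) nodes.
C_57 = 26700952856774851904245220912664

These full binary trees are counted by the Catalan number C_n = (1/(n + 1)) · C(2n, n). For n = 57: C_57 = (1/58) · C(114, 57) = 1548655265692941410446222812934512/58 = 26700952856774851904245220912664.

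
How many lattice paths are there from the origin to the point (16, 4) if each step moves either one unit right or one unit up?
Number of paths = 4845

A monotone lattice path from (0, 0) to (16, 4) consists of 16 east steps and 4 north steps in some order, so it is determined by which 16 of the 20 steps are east. The count is C(20, 16) = 4845.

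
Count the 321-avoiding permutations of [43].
C_43 = 150853479205085351660700

These 321-avoiding permutations are counted by the Catalan number C_n = (1/(n + 1)) · C(2n, n). For n = 43: C_43 = (1/44) · C(86, 43) = 6637553085023755473070800/44 = 150853479205085351660700.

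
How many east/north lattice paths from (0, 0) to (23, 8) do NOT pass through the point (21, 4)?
Number of paths = 7698975

Total paths from (0, 0) to (23, 8): C(31, 23) = 7888725. Paths through (21, 4): (paths (0, 0) → (21, 4)) × (paths (21, 4) → (23, 8)) = C(25, 21) · C(6, 2) = 12650 · 15 = 189750. Avoidance count = 7888725 − 189750 = 7698975.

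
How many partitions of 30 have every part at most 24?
p(30, parts ≤ 24) = 5585

Use the recurrence p(n, m) = p(n, m−1) + p(n−m, m): either the largest part is < m (count p(n, m−1)) or the largest part is exactly m (remove one copy of m, count p(n−m, m)). With p(0, ·) = 1 this gives p(30, parts ≤ 24) = 5585. (By conjugating Young diagrams, this also counts partitions of 30 into at most 24 parts.)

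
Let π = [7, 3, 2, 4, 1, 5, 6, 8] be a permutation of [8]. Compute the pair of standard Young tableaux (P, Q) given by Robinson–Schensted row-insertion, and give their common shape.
P = [1, 4, 5, 6, 8] / [2] / [3] / [7];  Q = [1, 4, 6, 7, 8] / [2] / [3] / [5];  common shape = (5, 1, 1, 1)

Row-insert the values π_1, π_2, … into P one at a time, bumping the leftmost entry strictly greater than the inserted value down to the next row. The recording tableau Q records, in position (i, j), the step at which that cell was added to P.
  Insert 7 (step 1): P = [7];  Q = [1]
  Insert 3 (step 2): P = [3] / [7];  Q = [1] / [2]
  Insert 2 (step 3): P = [2] / [3] / [7];  Q = [1] / [2] / [3]
  Insert 4 (step 4): P = [2, 4] / [3] / [7];  Q = [1, 4] / [2] / [3]
  Insert 1 (step 5): P = [1, 4] / [2] / [3] / [7];  Q = [1, 4] / [2] / [3] / [5]
  Insert 5 (step 6): P = [1, 4, 5] / [2] / [3] / [7];  Q = [1, 4, 6] / [2] / [3] / [5]
  Insert 6 (step 7): P = [1, 4, 5, 6] / [2] / [3] / [7];  Q = [1, 4, 6, 7] / [2] / [3] / [5]
  Insert 8 (step 8): P = [1, 4, 5, 6, 8] / [2] / [3] / [7];  Q = [1, 4, 6, 7, 8] / [2] / [3] / [5]
Final shape: (5, 1, 1, 1).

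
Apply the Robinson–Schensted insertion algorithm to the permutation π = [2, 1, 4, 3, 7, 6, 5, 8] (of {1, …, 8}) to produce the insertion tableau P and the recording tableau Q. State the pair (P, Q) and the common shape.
P = [1, 3, 5, 8] / [2, 4, 6] / [7];  Q = [1, 3, 5, 8] / [2, 4, 6] / [7];  common shape = (4, 3, 1)

Row-insert the values π_1, π_2, … into P one at a time, bumping the leftmost entry strictly greater than the inserted value down to the next row. The recording tableau Q records, in position (i, j), the step at which that cell was added to P.
  Insert 2 (step 1): P = [2];  Q = [1]
  Insert 1 (step 2): P = [1] / [2];  Q = [1] / [2]
  Insert 4 (step 3): P = [1, 4] / [2];  Q = [1, 3] / [2]
  Insert 3 (step 4): P = [1, 3] / [2, 4];  Q = [1, 3] / [2, 4]
  Insert 7 (step 5): P = [1, 3, 7] / [2, 4];  Q = [1, 3, 5] / [2, 4]
  Insert 6 (step 6): P = [1, 3, 6] / [2, 4, 7];  Q = [1, 3, 5] / [2, 4, 6]
  Insert 5 (step 7): P = [1, 3, 5] / [2, 4, 6] / [7];  Q = [1, 3, 5] / [2, 4, 6] / [7]
  Insert 8 (step 8): P = [1, 3, 5, 8] / [2, 4, 6] / [7];  Q = [1, 3, 5, 8] / [2, 4, 6] / [7]
Final shape: (4, 3, 1).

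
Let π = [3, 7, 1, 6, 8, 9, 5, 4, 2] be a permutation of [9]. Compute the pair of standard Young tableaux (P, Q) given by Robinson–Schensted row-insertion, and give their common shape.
P = [1, 2, 8, 9] / [3, 4] / [5] / [6] / [7];  Q = [1, 2, 5, 6] / [3, 4] / [7] / [8] / [9];  common shape = (4, 2, 1, 1, 1)

Row-insert the values π_1, π_2, … into P one at a time, bumping the leftmost entry strictly greater than the inserted value down to the next row. The recording tableau Q records, in position (i, j), the step at which that cell was added to P.
  Insert 3 (step 1): P = [3];  Q = [1]
  Insert 7 (step 2): P = [3, 7];  Q = [1, 2]
  Insert 1 (step 3): P = [1, 7] / [3];  Q = [1, 2] / [3]
  Insert 6 (step 4): P = [1, 6] / [3, 7];  Q = [1, 2] / [3, 4]
  Insert 8 (step 5): P = [1, 6, 8] / [3, 7];  Q = [1, 2, 5] / [3, 4]
  Insert 9 (step 6): P = [1, 6, 8, 9] / [3, 7];  Q = [1, 2, 5, 6] / [3, 4]
  Insert 5 (step 7): P = [1, 5, 8, 9] / [3, 6] / [7];  Q = [1, 2, 5, 6] / [3, 4] / [7]
  Insert 4 (step 8): P = [1, 4, 8, 9] / [3, 5] / [6] / [7];  Q = [1, 2, 5, 6] / [3, 4] / [7] / [8]
  Insert 2 (step 9): P = [1, 2, 8, 9] / [3, 4] / [5] / [6] / [7];  Q = [1, 2, 5, 6] / [3, 4] / [7] / [8] / [9]
Final shape: (4, 2, 1, 1, 1).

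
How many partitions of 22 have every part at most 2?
p(22, parts ≤ 2) = 12

Use the recurrence p(n, m) = p(n, m−1) + p(n−m, m): either the largest part is < m (count p(n, m−1)) or the largest part is exactly m (remove one copy of m, count p(n−m, m)). With p(0, ·) = 1 this gives p(22, parts ≤ 2) = 12. (By conjugating Young diagrams, this also counts partitions of 22 into at most 2 parts.)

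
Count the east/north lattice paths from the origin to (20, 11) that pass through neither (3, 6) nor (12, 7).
Number of paths = 57933999

Inclusion–exclusion. Total paths: C(31, 20) = 84672315. Through P₁: C(9, 3)·C(22, 17) = 2212056. Through P₂: C(19, 12)·C(12, 8) = 24942060. Since P₁ is strictly southwest of P₂, a monotone path through both must visit P₁ then P₂; paths through both = C(9, 3)·C(10, 9)·C(12, 8) = 415800. Avoid both = 84672315 − 2212056 − 24942060 + 415800 = 57933999.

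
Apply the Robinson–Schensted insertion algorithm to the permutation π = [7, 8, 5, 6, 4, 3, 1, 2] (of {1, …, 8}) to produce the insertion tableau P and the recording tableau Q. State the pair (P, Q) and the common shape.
P = [1, 2] / [3, 6] / [4, 8] / [5] / [7];  Q = [1, 2] / [3, 4] / [5, 8] / [6] / [7];  common shape = (2, 2, 2, 1, 1)

Row-insert the values π_1, π_2, … into P one at a time, bumping the leftmost entry strictly greater than the inserted value down to the next row. The recording tableau Q records, in position (i, j), the step at which that cell was added to P.
  Insert 7 (step 1): P = [7];  Q = [1]
  Insert 8 (step 2): P = [7, 8];  Q = [1, 2]
  Insert 5 (step 3): P = [5, 8] / [7];  Q = [1, 2] / [3]
  Insert 6 (step 4): P = [5, 6] / [7, 8];  Q = [1, 2] / [3, 4]
  Insert 4 (step 5): P = [4, 6] / [5, 8] / [7];  Q = [1, 2] / [3, 4] / [5]
  Insert 3 (step 6): P = [3, 6] / [4, 8] / [5] / [7];  Q = [1, 2] / [3, 4] / [5] / [6]
  Insert 1 (step 7): P = [1, 6] / [3, 8] / [4] / [5] / [7];  Q = [1, 2] / [3, 4] / [5] / [6] / [7]
  Insert 2 (step 8): P = [1, 2] / [3, 6] / [4, 8] / [5] / [7];  Q = [1, 2] / [3, 4] / [5, 8] / [6] / [7]
Final shape: (2, 2, 2, 1, 1).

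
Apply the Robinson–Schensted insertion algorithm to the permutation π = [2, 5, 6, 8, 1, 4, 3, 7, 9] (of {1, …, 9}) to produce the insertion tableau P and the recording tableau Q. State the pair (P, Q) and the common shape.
P = [1, 3, 6, 7, 9] / [2, 4, 8] / [5];  Q = [1, 2, 3, 4, 9] / [5, 6, 8] / [7];  common shape = (5, 3, 1)

Row-insert the values π_1, π_2, … into P one at a time, bumping the leftmost entry strictly greater than the inserted value down to the next row. The recording tableau Q records, in position (i, j), the step at which that cell was added to P.
  Insert 2 (step 1): P = [2];  Q = [1]
  Insert 5 (step 2): P = [2, 5];  Q = [1, 2]
  Insert 6 (step 3): P = [2, 5, 6];  Q = [1, 2, 3]
  Insert 8 (step 4): P = [2, 5, 6, 8];  Q = [1, 2, 3, 4]
  Insert 1 (step 5): P = [1, 5, 6, 8] / [2];  Q = [1, 2, 3, 4] / [5]
  Insert 4 (step 6): P = [1, 4, 6, 8] / [2, 5];  Q = [1, 2, 3, 4] / [5, 6]
  Insert 3 (step 7): P = [1, 3, 6, 8] / [2, 4] / [5];  Q = [1, 2, 3, 4] / [5, 6] / [7]
  Insert 7 (step 8): P = [1, 3, 6, 7] / [2, 4, 8] / [5];  Q = [1, 2, 3, 4] / [5, 6, 8] / [7]
  Insert 9 (step 9): P = [1, 3, 6, 7, 9] / [2, 4, 8] / [5];  Q = [1, 2, 3, 4, 9] / [5, 6, 8] / [7]
Final shape: (5, 3, 1).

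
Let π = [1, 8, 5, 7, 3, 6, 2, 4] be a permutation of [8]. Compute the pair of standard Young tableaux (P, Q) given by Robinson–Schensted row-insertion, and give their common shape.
P = [1, 2, 4] / [3, 6] / [5, 7] / [8];  Q = [1, 2, 4] / [3, 6] / [5, 8] / [7];  common shape = (3, 2, 2, 1)

Row-insert the values π_1, π_2, … into P one at a time, bumping the leftmost entry strictly greater than the inserted value down to the next row. The recording tableau Q records, in position (i, j), the step at which that cell was added to P.
  Insert 1 (step 1): P = [1];  Q = [1]
  Insert 8 (step 2): P = [1, 8];  Q = [1, 2]
  Insert 5 (step 3): P = [1, 5] / [8];  Q = [1, 2] / [3]
  Insert 7 (step 4): P = [1, 5, 7] / [8];  Q = [1, 2, 4] / [3]
  Insert 3 (step 5): P = [1, 3, 7] / [5] / [8];  Q = [1, 2, 4] / [3] / [5]
  Insert 6 (step 6): P = [1, 3, 6] / [5, 7] / [8];  Q = [1, 2, 4] / [3, 6] / [5]
  Insert 2 (step 7): P = [1, 2, 6] / [3, 7] / [5] / [8];  Q = [1, 2, 4] / [3, 6] / [5] / [7]
  Insert 4 (step 8): P = [1, 2, 4] / [3, 6] / [5, 7] / [8];  Q = [1, 2, 4] / [3, 6] / [5, 8] / [7]
Final shape: (3, 2, 2, 1).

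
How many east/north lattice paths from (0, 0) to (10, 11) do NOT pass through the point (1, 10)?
Number of paths = 352606

Total paths from (0, 0) to (10, 11): C(21, 10) = 352716. Paths through (1, 10): (paths (0, 0) → (1, 10)) × (paths (1, 10) → (10, 11)) = C(11, 1) · C(10, 9) = 11 · 10 = 110. Avoidance count = 352716 − 110 = 352606.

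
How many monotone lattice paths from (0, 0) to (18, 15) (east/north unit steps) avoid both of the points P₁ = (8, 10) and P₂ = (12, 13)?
Number of paths = 803027486

Inclusion–exclusion. Total paths: C(33, 18) = 1037158320. Through P₁: C(18, 8)·C(15, 10) = 131405274. Through P₂: C(25, 12)·C(8, 6) = 145608400. Since P₁ is strictly southwest of P₂, a monotone path through both must visit P₁ then P₂; paths through both = C(18, 8)·C(7, 4)·C(8, 6) = 42882840. Avoid both = 1037158320 − 131405274 − 145608400 + 42882840 = 803027486.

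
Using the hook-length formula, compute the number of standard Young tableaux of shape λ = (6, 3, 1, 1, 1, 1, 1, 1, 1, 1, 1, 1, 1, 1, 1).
# SYT of shape (6, 3, 1, 1, 1, 1, 1, 1, 1, 1, 1, 1, 1, 1, 1) = 1566873

Hook-length formula: f^λ = n! / Π hook(c), product over all cells c of the Young diagram. For λ = (6, 3, 1, 1, 1, 1, 1, 1, 1, 1, 1, 1, 1, 1, 1), n = 22 boxes. Hook lengths by row (left-to-right, top-to-bottom): [20, 6, 5, 3, 2, 1]; [16, 2, 1]; [13]; [12]; [11]; [10]; [9]; [8]; [7]; [6]; [5]; [4]; [3]; [2]; [1]. Product of hooks = 717352796160000. So f^λ = 22! / 717352796160000 = 1124000727777607680000 / 717352796160000 = 1566873.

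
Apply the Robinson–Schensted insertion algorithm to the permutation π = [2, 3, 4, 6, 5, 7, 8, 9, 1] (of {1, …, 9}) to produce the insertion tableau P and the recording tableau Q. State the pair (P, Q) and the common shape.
P = [1, 3, 4, 5, 7, 8, 9] / [2] / [6];  Q = [1, 2, 3, 4, 6, 7, 8] / [5] / [9];  common shape = (7, 1, 1)

Row-insert the values π_1, π_2, … into P one at a time, bumping the leftmost entry strictly greater than the inserted value down to the next row. The recording tableau Q records, in position (i, j), the step at which that cell was added to P.
  Insert 2 (step 1): P = [2];  Q = [1]
  Insert 3 (step 2): P = [2, 3];  Q = [1, 2]
  Insert 4 (step 3): P = [2, 3, 4];  Q = [1, 2, 3]
  Insert 6 (step 4): P = [2, 3, 4, 6];  Q = [1, 2, 3, 4]
  Insert 5 (step 5): P = [2, 3, 4, 5] / [6];  Q = [1, 2, 3, 4] / [5]
  Insert 7 (step 6): P = [2, 3, 4, 5, 7] / [6];  Q = [1, 2, 3, 4, 6] / [5]
  Insert 8 (step 7): P = [2, 3, 4, 5, 7, 8] / [6];  Q = [1, 2, 3, 4, 6, 7] / [5]
  Insert 9 (step 8): P = [2, 3, 4, 5, 7, 8, 9] / [6];  Q = [1, 2, 3, 4, 6, 7, 8] / [5]
  Insert 1 (step 9): P = [1, 3, 4, 5, 7, 8, 9] / [2] / [6];  Q = [1, 2, 3, 4, 6, 7, 8] / [5] / [9]
Final shape: (7, 1, 1).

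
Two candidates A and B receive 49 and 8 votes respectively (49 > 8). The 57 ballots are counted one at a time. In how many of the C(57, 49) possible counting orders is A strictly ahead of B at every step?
Strict-lead orderings = 1188576675

Total orderings of the 57 votes with 49 for A: C(57, 49) = 1652411475. By the Bertrand ballot formula (Cycle Lemma / reflection principle), the number of orderings in which A is strictly ahead of B throughout is (p − q)/(p + q) · C(p + q, p) = (49 − 8)/(49 + 8) · 1652411475 = 1188576675.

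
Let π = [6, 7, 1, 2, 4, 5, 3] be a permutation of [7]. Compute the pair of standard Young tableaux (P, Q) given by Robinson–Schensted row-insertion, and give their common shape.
P = [1, 2, 3, 5] / [4, 7] / [6];  Q = [1, 2, 5, 6] / [3, 4] / [7];  common shape = (4, 2, 1)

Row-insert the values π_1, π_2, … into P one at a time, bumping the leftmost entry strictly greater than the inserted value down to the next row. The recording tableau Q records, in position (i, j), the step at which that cell was added to P.
  Insert 6 (step 1): P = [6];  Q = [1]
  Insert 7 (step 2): P = [6, 7];  Q = [1, 2]
  Insert 1 (step 3): P = [1, 7] / [6];  Q = [1, 2] / [3]
  Insert 2 (step 4): P = [1, 2] / [6, 7];  Q = [1, 2] / [3, 4]
  Insert 4 (step 5): P = [1, 2, 4] / [6, 7];  Q = [1, 2, 5] / [3, 4]
  Insert 5 (step 6): P = [1, 2, 4, 5] / [6, 7];  Q = [1, 2, 5, 6] / [3, 4]
  Insert 3 (step 7): P = [1, 2, 3, 5] / [4, 7] / [6];  Q = [1, 2, 5, 6] / [3, 4] / [7]
Final shape: (4, 2, 1).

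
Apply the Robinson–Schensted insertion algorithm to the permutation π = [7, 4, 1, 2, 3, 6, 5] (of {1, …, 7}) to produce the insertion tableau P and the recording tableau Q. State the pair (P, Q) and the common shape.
P = [1, 2, 3, 5] / [4, 6] / [7];  Q = [1, 4, 5, 6] / [2, 7] / [3];  common shape = (4, 2, 1)

Row-insert the values π_1, π_2, … into P one at a time, bumping the leftmost entry strictly greater than the inserted value down to the next row. The recording tableau Q records, in position (i, j), the step at which that cell was added to P.
  Insert 7 (step 1): P = [7];  Q = [1]
  Insert 4 (step 2): P = [4] / [7];  Q = [1] / [2]
  Insert 1 (step 3): P = [1] / [4] / [7];  Q = [1] / [2] / [3]
  Insert 2 (step 4): P = [1, 2] / [4] / [7];  Q = [1, 4] / [2] / [3]
  Insert 3 (step 5): P = [1, 2, 3] / [4] / [7];  Q = [1, 4, 5] / [2] / [3]
  Insert 6 (step 6): P = [1, 2, 3, 6] / [4] / [7];  Q = [1, 4, 5, 6] / [2] / [3]
  Insert 5 (step 7): P = [1, 2, 3, 5] / [4, 6] / [7];  Q = [1, 4, 5, 6] / [2, 7] / [3]
Final shape: (4, 2, 1).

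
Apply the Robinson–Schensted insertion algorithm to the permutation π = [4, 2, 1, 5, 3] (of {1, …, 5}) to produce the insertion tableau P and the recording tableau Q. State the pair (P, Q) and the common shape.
P = [1, 3] / [2, 5] / [4];  Q = [1, 4] / [2, 5] / [3];  common shape = (2, 2, 1)

Row-insert the values π_1, π_2, … into P one at a time, bumping the leftmost entry strictly greater than the inserted value down to the next row. The recording tableau Q records, in position (i, j), the step at which that cell was added to P.
  Insert 4 (step 1): P = [4];  Q = [1]
  Insert 2 (step 2): P = [2] / [4];  Q = [1] / [2]
  Insert 1 (step 3): P = [1] / [2] / [4];  Q = [1] / [2] / [3]
  Insert 5 (step 4): P = [1, 5] / [2] / [4];  Q = [1, 4] / [2] / [3]
  Insert 3 (step 5): P = [1, 3] / [2, 5] / [4];  Q = [1, 4] / [2, 5] / [3]
Final shape: (2, 2, 1).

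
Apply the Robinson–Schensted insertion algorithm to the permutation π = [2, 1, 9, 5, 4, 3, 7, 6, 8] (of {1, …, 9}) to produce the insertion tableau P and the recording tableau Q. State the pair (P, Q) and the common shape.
P = [1, 3, 6, 8] / [2, 4, 7] / [5] / [9];  Q = [1, 3, 7, 9] / [2, 4, 8] / [5] / [6];  common shape = (4, 3, 1, 1)

Row-insert the values π_1, π_2, … into P one at a time, bumping the leftmost entry strictly greater than the inserted value down to the next row. The recording tableau Q records, in position (i, j), the step at which that cell was added to P.
  Insert 2 (step 1): P = [2];  Q = [1]
  Insert 1 (step 2): P = [1] / [2];  Q = [1] / [2]
  Insert 9 (step 3): P = [1, 9] / [2];  Q = [1, 3] / [2]
  Insert 5 (step 4): P = [1, 5] / [2, 9];  Q = [1, 3] / [2, 4]
  Insert 4 (step 5): P = [1, 4] / [2, 5] / [9];  Q = [1, 3] / [2, 4] / [5]
  Insert 3 (step 6): P = [1, 3] / [2, 4] / [5] / [9];  Q = [1, 3] / [2, 4] / [5] / [6]
  Insert 7 (step 7): P = [1, 3, 7] / [2, 4] / [5] / [9];  Q = [1, 3, 7] / [2, 4] / [5] / [6]
  Insert 6 (step 8): P = [1, 3, 6] / [2, 4, 7] / [5] / [9];  Q = [1, 3, 7] / [2, 4, 8] / [5] / [6]
  Insert 8 (step 9): P = [1, 3, 6, 8] / [2, 4, 7] / [5] / [9];  Q = [1, 3, 7, 9] / [2, 4, 8] / [5] / [6]
Final shape: (4, 3, 1, 1).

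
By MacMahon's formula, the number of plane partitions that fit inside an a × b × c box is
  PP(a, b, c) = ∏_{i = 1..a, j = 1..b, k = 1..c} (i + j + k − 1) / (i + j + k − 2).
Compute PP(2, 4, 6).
PP(2, 4, 6) = 13860

Evaluate the triple product over i = 1..2, j = 1..4, k = 1..6. The factors are (2/1) · (3/2) · (4/3) · (5/4) · (6/5) · (7/6) · (3/2) · (4/3) · … (48 factors total). The numerators and denominators telescope so the product is an integer; carrying out the multiplication exactly gives PP(2, 4, 6) = 13860.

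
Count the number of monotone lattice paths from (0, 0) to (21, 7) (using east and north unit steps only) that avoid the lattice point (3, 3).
Number of paths = 1037740

Total paths from (0, 0) to (21, 7): C(28, 21) = 1184040. Paths through (3, 3): (paths (0, 0) → (3, 3)) × (paths (3, 3) → (21, 7)) = C(6, 3) · C(22, 18) = 20 · 7315 = 146300. Avoidance count = 1184040 − 146300 = 1037740.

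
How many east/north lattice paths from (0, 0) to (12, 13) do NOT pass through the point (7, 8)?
Number of paths = 3578680

Total paths from (0, 0) to (12, 13): C(25, 12) = 5200300. Paths through (7, 8): (paths (0, 0) → (7, 8)) × (paths (7, 8) → (12, 13)) = C(15, 7) · C(10, 5) = 6435 · 252 = 1621620. Avoidance count = 5200300 − 1621620 = 3578680.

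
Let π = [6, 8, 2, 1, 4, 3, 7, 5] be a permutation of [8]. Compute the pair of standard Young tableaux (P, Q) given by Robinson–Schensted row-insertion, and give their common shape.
P = [1, 3, 5] / [2, 4, 7] / [6, 8];  Q = [1, 2, 7] / [3, 5, 8] / [4, 6];  common shape = (3, 3, 2)

Row-insert the values π_1, π_2, … into P one at a time, bumping the leftmost entry strictly greater than the inserted value down to the next row. The recording tableau Q records, in position (i, j), the step at which that cell was added to P.
  Insert 6 (step 1): P = [6];  Q = [1]
  Insert 8 (step 2): P = [6, 8];  Q = [1, 2]
  Insert 2 (step 3): P = [2, 8] / [6];  Q = [1, 2] / [3]
  Insert 1 (step 4): P = [1, 8] / [2] / [6];  Q = [1, 2] / [3] / [4]
  Insert 4 (step 5): P = [1, 4] / [2, 8] / [6];  Q = [1, 2] / [3, 5] / [4]
  Insert 3 (step 6): P = [1, 3] / [2, 4] / [6, 8];  Q = [1, 2] / [3, 5] / [4, 6]
  Insert 7 (step 7): P = [1, 3, 7] / [2, 4] / [6, 8];  Q = [1, 2, 7] / [3, 5] / [4, 6]
  Insert 5 (step 8): P = [1, 3, 5] / [2, 4, 7] / [6, 8];  Q = [1, 2, 7] / [3, 5, 8] / [4, 6]
Final shape: (3, 3, 2).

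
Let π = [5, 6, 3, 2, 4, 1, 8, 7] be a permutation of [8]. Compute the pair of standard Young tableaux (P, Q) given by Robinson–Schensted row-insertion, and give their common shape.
P = [1, 4, 7] / [2, 6, 8] / [3] / [5];  Q = [1, 2, 7] / [3, 5, 8] / [4] / [6];  common shape = (3, 3, 1, 1)

Row-insert the values π_1, π_2, … into P one at a time, bumping the leftmost entry strictly greater than the inserted value down to the next row. The recording tableau Q records, in position (i, j), the step at which that cell was added to P.
  Insert 5 (step 1): P = [5];  Q = [1]
  Insert 6 (step 2): P = [5, 6];  Q = [1, 2]
  Insert 3 (step 3): P = [3, 6] / [5];  Q = [1, 2] / [3]
  Insert 2 (step 4): P = [2, 6] / [3] / [5];  Q = [1, 2] / [3] / [4]
  Insert 4 (step 5): P = [2, 4] / [3, 6] / [5];  Q = [1, 2] / [3, 5] / [4]
  Insert 1 (step 6): P = [1, 4] / [2, 6] / [3] / [5];  Q = [1, 2] / [3, 5] / [4] / [6]
  Insert 8 (step 7): P = [1, 4, 8] / [2, 6] / [3] / [5];  Q = [1, 2, 7] / [3, 5] / [4] / [6]
  Insert 7 (step 8): P = [1, 4, 7] / [2, 6, 8] / [3] / [5];  Q = [1, 2, 7] / [3, 5, 8] / [4] / [6]
Final shape: (3, 3, 1, 1).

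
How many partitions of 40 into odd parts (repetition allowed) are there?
p_odd(40) = 1113

Enumerate partitions using only odd parts via the recurrence o(n, m) = o(n, m−2) + o(n−m, m) over odd m, starting from the largest odd part ≤ n. This gives p_odd(40) = 1113. (Euler's theorem: equals the count of distinct-part partitions.)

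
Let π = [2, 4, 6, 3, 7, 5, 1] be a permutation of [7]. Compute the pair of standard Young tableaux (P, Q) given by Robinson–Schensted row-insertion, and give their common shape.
P = [1, 3, 5, 7] / [2, 6] / [4];  Q = [1, 2, 3, 5] / [4, 6] / [7];  common shape = (4, 2, 1)

Row-insert the values π_1, π_2, … into P one at a time, bumping the leftmost entry strictly greater than the inserted value down to the next row. The recording tableau Q records, in position (i, j), the step at which that cell was added to P.
  Insert 2 (step 1): P = [2];  Q = [1]
  Insert 4 (step 2): P = [2, 4];  Q = [1, 2]
  Insert 6 (step 3): P = [2, 4, 6];  Q = [1, 2, 3]
  Insert 3 (step 4): P = [2, 3, 6] / [4];  Q = [1, 2, 3] / [4]
  Insert 7 (step 5): P = [2, 3, 6, 7] / [4];  Q = [1, 2, 3, 5] / [4]
  Insert 5 (step 6): P = [2, 3, 5, 7] / [4, 6];  Q = [1, 2, 3, 5] / [4, 6]
  Insert 1 (step 7): P = [1, 3, 5, 7] / [2, 6] / [4];  Q = [1, 2, 3, 5] / [4, 6] / [7]
Final shape: (4, 2, 1).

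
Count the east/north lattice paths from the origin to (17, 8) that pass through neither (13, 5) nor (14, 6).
Number of paths = 565455

Inclusion–exclusion. Total paths: C(25, 17) = 1081575. Through P₁: C(18, 13)·C(7, 4) = 299880. Through P₂: C(20, 14)·C(5, 3) = 387600. Since P₁ is strictly southwest of P₂, a monotone path through both must visit P₁ then P₂; paths through both = C(18, 13)·C(2, 1)·C(5, 3) = 171360. Avoid both = 1081575 − 299880 − 387600 + 171360 = 565455.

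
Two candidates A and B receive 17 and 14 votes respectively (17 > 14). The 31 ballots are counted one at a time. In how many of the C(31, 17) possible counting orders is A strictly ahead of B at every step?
Strict-lead orderings = 25662825

Total orderings of the 31 votes with 17 for A: C(31, 17) = 265182525. By the Bertrand ballot formula (Cycle Lemma / reflection principle), the number of orderings in which A is strictly ahead of B throughout is (p − q)/(p + q) · C(p + q, p) = (17 − 14)/(17 + 14) · 265182525 = 25662825.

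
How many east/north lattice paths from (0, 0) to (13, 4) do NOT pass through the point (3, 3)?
Number of paths = 2160

Total paths from (0, 0) to (13, 4): C(17, 13) = 2380. Paths through (3, 3): (paths (0, 0) → (3, 3)) × (paths (3, 3) → (13, 4)) = C(6, 3) · C(11, 10) = 20 · 11 = 220. Avoidance count = 2380 − 220 = 2160.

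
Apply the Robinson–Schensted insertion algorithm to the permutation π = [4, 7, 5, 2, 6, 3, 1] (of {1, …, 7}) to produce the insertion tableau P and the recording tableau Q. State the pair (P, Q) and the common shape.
P = [1, 3, 6] / [2, 5] / [4] / [7];  Q = [1, 2, 5] / [3, 6] / [4] / [7];  common shape = (3, 2, 1, 1)

Row-insert the values π_1, π_2, … into P one at a time, bumping the leftmost entry strictly greater than the inserted value down to the next row. The recording tableau Q records, in position (i, j), the step at which that cell was added to P.
  Insert 4 (step 1): P = [4];  Q = [1]
  Insert 7 (step 2): P = [4, 7];  Q = [1, 2]
  Insert 5 (step 3): P = [4, 5] / [7];  Q = [1, 2] / [3]
  Insert 2 (step 4): P = [2, 5] / [4] / [7];  Q = [1, 2] / [3] / [4]
  Insert 6 (step 5): P = [2, 5, 6] / [4] / [7];  Q = [1, 2, 5] / [3] / [4]
  Insert 3 (step 6): P = [2, 3, 6] / [4, 5] / [7];  Q = [1, 2, 5] / [3, 6] / [4]
  Insert 1 (step 7): P = [1, 3, 6] / [2, 5] / [4] / [7];  Q = [1, 2, 5] / [3, 6] / [4] / [7]
Final shape: (3, 2, 1, 1).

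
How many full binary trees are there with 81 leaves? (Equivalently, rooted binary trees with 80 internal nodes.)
C_80 = 1136359577947336271931632877004667456667613940

These full binary trees are counted by the Catalan number C_n = (1/(n + 1)) · C(2n, n). For n = 80: C_80 = (1/81) · C(160, 80) = 92045125813734238026462263037378063990076729140/81 = 1136359577947336271931632877004667456667613940.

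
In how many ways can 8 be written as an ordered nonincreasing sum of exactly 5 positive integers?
p(8, 5 parts) = 3

Partitions of n into exactly k parts ↔ partitions of n − k into at most k parts (subtract 1 from each part). For n = 8, k = 5, the partitions are: 4+1+1+1+1, 3+2+1+1+1, 2+2+2+1+1. Count = 3.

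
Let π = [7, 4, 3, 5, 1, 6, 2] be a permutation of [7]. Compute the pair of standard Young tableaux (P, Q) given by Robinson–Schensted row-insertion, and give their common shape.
P = [1, 2, 6] / [3, 5] / [4] / [7];  Q = [1, 4, 6] / [2, 7] / [3] / [5];  common shape = (3, 2, 1, 1)

Row-insert the values π_1, π_2, … into P one at a time, bumping the leftmost entry strictly greater than the inserted value down to the next row. The recording tableau Q records, in position (i, j), the step at which that cell was added to P.
  Insert 7 (step 1): P = [7];  Q = [1]
  Insert 4 (step 2): P = [4] / [7];  Q = [1] / [2]
  Insert 3 (step 3): P = [3] / [4] / [7];  Q = [1] / [2] / [3]
  Insert 5 (step 4): P = [3, 5] / [4] / [7];  Q = [1, 4] / [2] / [3]
  Insert 1 (step 5): P = [1, 5] / [3] / [4] / [7];  Q = [1, 4] / [2] / [3] / [5]
  Insert 6 (step 6): P = [1, 5, 6] / [3] / [4] / [7];  Q = [1, 4, 6] / [2] / [3] / [5]
  Insert 2 (step 7): P = [1, 2, 6] / [3, 5] / [4] / [7];  Q = [1, 4, 6] / [2, 7] / [3] / [5]
Final shape: (3, 2, 1, 1).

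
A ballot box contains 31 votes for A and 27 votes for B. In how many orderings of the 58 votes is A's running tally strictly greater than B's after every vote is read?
Strict-lead orderings = 1810502068789568

Total orderings of the 58 votes with 31 for A: C(58, 31) = 26252279997448736. By the Bertrand ballot formula (Cycle Lemma / reflection principle), the number of orderings in which A is strictly ahead of B throughout is (p − q)/(p + q) · C(p + q, p) = (31 − 27)/(31 + 27) · 26252279997448736 = 1810502068789568.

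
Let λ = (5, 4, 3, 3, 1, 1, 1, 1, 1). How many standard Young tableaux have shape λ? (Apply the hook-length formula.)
# SYT of shape (5, 4, 3, 3, 1, 1, 1, 1, 1) = 65116800

Hook-length formula: f^λ = n! / Π hook(c), product over all cells c of the Young diagram. For λ = (5, 4, 3, 3, 1, 1, 1, 1, 1), n = 20 boxes. Hook lengths by row (left-to-right, top-to-bottom): [13, 7, 6, 3, 1]; [11, 5, 4, 1]; [9, 3, 2]; [8, 2, 1]; [5]; [4]; [3]; [2]; [1]. Product of hooks = 37362124800. So f^λ = 20! / 37362124800 = 2432902008176640000 / 37362124800 = 65116800.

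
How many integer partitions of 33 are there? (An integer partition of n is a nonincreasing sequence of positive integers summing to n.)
p(33) = 10143

Compute p(n) via the recurrence p(n, m) = p(n, m−1) + p(n−m, m), where p(n, m) counts partitions of n with all parts ≤ m and p(n) = p(n, n). The base cases are p(0, m) = 1 and p(n, 0) = 0 for n > 0. Filling the table yields p(33) = 10143. (Euler's pentagonal recurrence is an alternative.)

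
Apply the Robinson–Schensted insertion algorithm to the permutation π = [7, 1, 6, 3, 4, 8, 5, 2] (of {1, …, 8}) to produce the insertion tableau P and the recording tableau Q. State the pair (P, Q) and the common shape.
P = [1, 2, 4, 5] / [3, 8] / [6] / [7];  Q = [1, 3, 5, 6] / [2, 7] / [4] / [8];  common shape = (4, 2, 1, 1)

Row-insert the values π_1, π_2, … into P one at a time, bumping the leftmost entry strictly greater than the inserted value down to the next row. The recording tableau Q records, in position (i, j), the step at which that cell was added to P.
  Insert 7 (step 1): P = [7];  Q = [1]
  Insert 1 (step 2): P = [1] / [7];  Q = [1] / [2]
  Insert 6 (step 3): P = [1, 6] / [7];  Q = [1, 3] / [2]
  Insert 3 (step 4): P = [1, 3] / [6] / [7];  Q = [1, 3] / [2] / [4]
  Insert 4 (step 5): P = [1, 3, 4] / [6] / [7];  Q = [1, 3, 5] / [2] / [4]
  Insert 8 (step 6): P = [1, 3, 4, 8] / [6] / [7];  Q = [1, 3, 5, 6] / [2] / [4]
  Insert 5 (step 7): P = [1, 3, 4, 5] / [6, 8] / [7];  Q = [1, 3, 5, 6] / [2, 7] / [4]
  Insert 2 (step 8): P = [1, 2, 4, 5] / [3, 8] / [6] / [7];  Q = [1, 3, 5, 6] / [2, 7] / [4] / [8]
Final shape: (4, 2, 1, 1).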